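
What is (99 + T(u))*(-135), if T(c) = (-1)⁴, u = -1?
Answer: -13500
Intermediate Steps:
T(c) = 1
(99 + T(u))*(-135) = (99 + 1)*(-135) = 100*(-135) = -13500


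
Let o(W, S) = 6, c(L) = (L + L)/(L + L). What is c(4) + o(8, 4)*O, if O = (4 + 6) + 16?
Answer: 157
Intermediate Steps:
c(L) = 1 (c(L) = (2*L)/((2*L)) = (2*L)*(1/(2*L)) = 1)
O = 26 (O = 10 + 16 = 26)
c(4) + o(8, 4)*O = 1 + 6*26 = 1 + 156 = 157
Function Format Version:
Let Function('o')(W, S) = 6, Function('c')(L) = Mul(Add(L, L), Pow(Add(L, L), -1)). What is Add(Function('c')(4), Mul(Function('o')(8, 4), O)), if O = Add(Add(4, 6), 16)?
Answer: 157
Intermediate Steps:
Function('c')(L) = 1 (Function('c')(L) = Mul(Mul(2, L), Pow(Mul(2, L), -1)) = Mul(Mul(2, L), Mul(Rational(1, 2), Pow(L, -1))) = 1)
O = 26 (O = Add(10, 16) = 26)
Add(Function('c')(4), Mul(Function('o')(8, 4), O)) = Add(1, Mul(6, 26)) = Add(1, 156) = 157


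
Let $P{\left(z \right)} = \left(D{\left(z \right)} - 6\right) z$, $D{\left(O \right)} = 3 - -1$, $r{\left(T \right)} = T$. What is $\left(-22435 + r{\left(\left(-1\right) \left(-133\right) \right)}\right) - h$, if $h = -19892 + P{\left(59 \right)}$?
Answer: $-2292$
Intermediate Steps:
$D{\left(O \right)} = 4$ ($D{\left(O \right)} = 3 + 1 = 4$)
$P{\left(z \right)} = - 2 z$ ($P{\left(z \right)} = \left(4 - 6\right) z = - 2 z$)
$h = -20010$ ($h = -19892 - 118 = -20010$)
$\left(-22435 + r{\left(\left(-1\right) \left(-133\right) \right)}\right) - h = \left(-22435 - -133\right) - -20010 = \left(-22435 + 133\right) + 20010 = -22302 + 20010 = -2292$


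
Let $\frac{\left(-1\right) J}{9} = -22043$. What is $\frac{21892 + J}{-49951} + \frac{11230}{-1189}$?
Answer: $- \frac{822861461}{59391739} \approx -13.855$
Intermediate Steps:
$J = 198387$ ($J = \left(-9\right) \left(-22043\right) = 198387$)
$\frac{21892 + J}{-49951} + \frac{11230}{-1189} = \frac{21892 + 198387}{-49951} + \frac{11230}{-1189} = 220279 \left(- \frac{1}{49951}\right) + 11230 \left(- \frac{1}{1189}\right) = - \frac{220279}{49951} - \frac{11230}{1189} = - \frac{822861461}{59391739}$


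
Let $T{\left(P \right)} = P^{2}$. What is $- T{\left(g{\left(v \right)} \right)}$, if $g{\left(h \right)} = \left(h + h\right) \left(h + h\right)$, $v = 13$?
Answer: $-456976$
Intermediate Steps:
$g{\left(h \right)} = 4 h^{2}$ ($g{\left(h \right)} = 2 h 2 h = 4 h^{2}$)
$- T{\left(g{\left(v \right)} \right)} = - \left(4 \cdot 13^{2}\right)^{2} = - \left(4 \cdot 169\right)^{2} = - 676^{2} = \left(-1\right) 456976 = -456976$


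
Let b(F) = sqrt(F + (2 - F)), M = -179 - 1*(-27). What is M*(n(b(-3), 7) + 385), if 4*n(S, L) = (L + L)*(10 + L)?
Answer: -67564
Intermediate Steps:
M = -152 (M = -179 + 27 = -152)
b(F) = sqrt(2)
n(S, L) = L*(10 + L)/2 (n(S, L) = ((L + L)*(10 + L))/4 = ((2*L)*(10 + L))/4 = (2*L*(10 + L))/4 = L*(10 + L)/2)
M*(n(b(-3), 7) + 385) = -152*((1/2)*7*(10 + 7) + 385) = -152*((1/2)*7*17 + 385) = -152*(119/2 + 385) = -152*889/2 = -67564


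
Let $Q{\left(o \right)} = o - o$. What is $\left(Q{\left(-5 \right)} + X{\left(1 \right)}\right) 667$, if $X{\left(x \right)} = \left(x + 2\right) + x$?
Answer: $2668$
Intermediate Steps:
$Q{\left(o \right)} = 0$
$X{\left(x \right)} = 2 + 2 x$ ($X{\left(x \right)} = \left(2 + x\right) + x = 2 + 2 x$)
$\left(Q{\left(-5 \right)} + X{\left(1 \right)}\right) 667 = \left(0 + \left(2 + 2 \cdot 1\right)\right) 667 = \left(0 + \left(2 + 2\right)\right) 667 = \left(0 + 4\right) 667 = 4 \cdot 667 = 2668$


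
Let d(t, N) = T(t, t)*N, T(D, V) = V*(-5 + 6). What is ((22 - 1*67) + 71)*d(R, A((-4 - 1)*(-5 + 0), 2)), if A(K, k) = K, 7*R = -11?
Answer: -7150/7 ≈ -1021.4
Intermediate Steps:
R = -11/7 (R = (1/7)*(-11) = -11/7 ≈ -1.5714)
T(D, V) = V (T(D, V) = V*1 = V)
d(t, N) = N*t (d(t, N) = t*N = N*t)
((22 - 1*67) + 71)*d(R, A((-4 - 1)*(-5 + 0), 2)) = ((22 - 1*67) + 71)*(((-4 - 1)*(-5 + 0))*(-11/7)) = ((22 - 67) + 71)*(-5*(-5)*(-11/7)) = (-45 + 71)*(25*(-11/7)) = 26*(-275/7) = -7150/7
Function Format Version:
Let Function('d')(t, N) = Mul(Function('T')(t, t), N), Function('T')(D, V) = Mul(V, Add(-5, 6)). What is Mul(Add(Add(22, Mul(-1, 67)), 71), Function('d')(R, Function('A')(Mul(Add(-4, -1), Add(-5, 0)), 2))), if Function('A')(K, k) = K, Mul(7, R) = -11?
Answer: Rational(-7150, 7) ≈ -1021.4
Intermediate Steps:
R = Rational(-11, 7) (R = Mul(Rational(1, 7), -11) = Rational(-11, 7) ≈ -1.5714)
Function('T')(D, V) = V (Function('T')(D, V) = Mul(V, 1) = V)
Function('d')(t, N) = Mul(N, t) (Function('d')(t, N) = Mul(t, N) = Mul(N, t))
Mul(Add(Add(22, Mul(-1, 67)), 71), Function('d')(R, Function('A')(Mul(Add(-4, -1), Add(-5, 0)), 2))) = Mul(Add(Add(22, Mul(-1, 67)), 71), Mul(Mul(Add(-4, -1), Add(-5, 0)), Rational(-11, 7))) = Mul(Add(Add(22, -67), 71), Mul(Mul(-5, -5), Rational(-11, 7))) = Mul(Add(-45, 71), Mul(25, Rational(-11, 7))) = Mul(26, Rational(-275, 7)) = Rational(-7150, 7)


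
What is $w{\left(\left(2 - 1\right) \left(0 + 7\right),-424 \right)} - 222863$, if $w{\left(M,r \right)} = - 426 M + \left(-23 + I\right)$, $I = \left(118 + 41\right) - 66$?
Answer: $-225775$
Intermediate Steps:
$I = 93$ ($I = 159 - 66 = 93$)
$w{\left(M,r \right)} = 70 - 426 M$ ($w{\left(M,r \right)} = - 426 M + \left(-23 + 93\right) = - 426 M + 70 = 70 - 426 M$)
$w{\left(\left(2 - 1\right) \left(0 + 7\right),-424 \right)} - 222863 = \left(70 - 426 \left(2 - 1\right) \left(0 + 7\right)\right) - 222863 = \left(70 - 426 \left(2 - 1\right) 7\right) - 222863 = \left(70 - 426 \cdot 1 \cdot 7\right) - 222863 = \left(70 - 2982\right) - 222863 = -2912 - 222863 = -225775$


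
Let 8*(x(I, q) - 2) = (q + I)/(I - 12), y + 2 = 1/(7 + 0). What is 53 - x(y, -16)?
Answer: 39451/776 ≈ 50.839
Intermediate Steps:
y = -13/7 (y = -2 + 1/(7 + 0) = -2 + 1/7 = -2 + ⅐ = -13/7 ≈ -1.8571)
x(I, q) = 2 + (I + q)/(8*(-12 + I)) (x(I, q) = 2 + ((q + I)/(I - 12))/8 = 2 + ((I + q)/(-12 + I))/8 = 2 + (I + q)/(8*(-12 + I)))
53 - x(y, -16) = 53 - (-192 - 16 + 17*(-13/7))/(8*(-12 - 13/7)) = 53 - (-192 - 16 - 221/7)/(8*(-97/7)) = 53 - (-7)*(-1677)/(8*97*7) = 53 - 1*1677/776 = 53 - 1677/776 = 39451/776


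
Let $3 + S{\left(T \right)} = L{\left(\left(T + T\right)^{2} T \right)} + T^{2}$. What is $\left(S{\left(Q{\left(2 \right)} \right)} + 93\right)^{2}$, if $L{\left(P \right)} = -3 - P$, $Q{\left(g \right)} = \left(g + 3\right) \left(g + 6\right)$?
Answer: $64675101969$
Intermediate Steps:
$Q{\left(g \right)} = \left(3 + g\right) \left(6 + g\right)$
$S{\left(T \right)} = -6 + T^{2} - 4 T^{3}$ ($S{\left(T \right)} = -3 - \left(3 - T^{2} + \left(T + T\right)^{2} T\right) = -3 - \left(3 - T^{2} + \left(2 T\right)^{2} T\right) = -3 - \left(3 - T^{2} + 4 T^{2} T\right) = -3 - \left(3 - T^{2} + 4 T^{3}\right) = -6 + T^{2} - 4 T^{3}$)
$\left(S{\left(Q{\left(2 \right)} \right)} + 93\right)^{2} = \left(\left(-6 + \left(18 + 2^{2} + 9 \cdot 2\right)^{2} - 4 \left(18 + 2^{2} + 9 \cdot 2\right)^{3}\right) + 93\right)^{2} = \left(\left(-6 + \left(18 + 4 + 18\right)^{2} - 4 \left(18 + 4 + 18\right)^{3}\right) + 93\right)^{2} = \left(\left(-6 + 40^{2} - 4 \cdot 40^{3}\right) + 93\right)^{2} = \left(\left(-6 + 1600 - 256000\right) + 93\right)^{2} = \left(-254406 + 93\right)^{2} = \left(-254313\right)^{2} = 64675101969$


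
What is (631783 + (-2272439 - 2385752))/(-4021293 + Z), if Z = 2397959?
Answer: 2013204/811667 ≈ 2.4803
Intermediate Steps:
(631783 + (-2272439 - 2385752))/(-4021293 + Z) = (631783 + (-2272439 - 2385752))/(-4021293 + 2397959) = (631783 - 4658191)/(-1623334) = -4026408*(-1/1623334) = 2013204/811667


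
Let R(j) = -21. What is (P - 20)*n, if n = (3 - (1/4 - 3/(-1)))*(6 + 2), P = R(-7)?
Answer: 82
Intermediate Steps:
P = -21
n = -2 (n = (3 - (1*(1/4) - 3*(-1)))*8 = (3 - (1/4 + 3))*8 = (3 - 1*13/4)*8 = (3 - 13/4)*8 = -1/4*8 = -2)
(P - 20)*n = (-21 - 20)*(-2) = -41*(-2) = 82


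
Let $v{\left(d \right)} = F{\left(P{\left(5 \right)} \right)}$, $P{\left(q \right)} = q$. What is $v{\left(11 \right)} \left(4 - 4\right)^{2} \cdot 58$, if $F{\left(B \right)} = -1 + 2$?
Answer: $0$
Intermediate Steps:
$F{\left(B \right)} = 1$
$v{\left(d \right)} = 1$
$v{\left(11 \right)} \left(4 - 4\right)^{2} \cdot 58 = 1 \left(4 - 4\right)^{2} \cdot 58 = 1 \cdot 0^{2} \cdot 58 = 1 \cdot 0 \cdot 58 = 0 \cdot 58 = 0$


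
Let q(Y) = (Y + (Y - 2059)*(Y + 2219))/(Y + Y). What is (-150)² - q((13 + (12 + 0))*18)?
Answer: 24543971/900 ≈ 27271.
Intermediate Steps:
q(Y) = (Y + (-2059 + Y)*(2219 + Y))/(2*Y) (q(Y) = (Y + (-2059 + Y)*(2219 + Y))/((2*Y)) = (Y + (-2059 + Y)*(2219 + Y))*(1/(2*Y)) = (Y + (-2059 + Y)*(2219 + Y))/(2*Y))
(-150)² - q((13 + (12 + 0))*18) = (-150)² - (-4568921 + ((13 + (12 + 0))*18)*(161 + (13 + (12 + 0))*18))/(2*((13 + (12 + 0))*18)) = 22500 - (-4568921 + ((13 + 12)*18)*(161 + (13 + 12)*18))/(2*((13 + 12)*18)) = 22500 - (-4568921 + (25*18)*(161 + 25*18))/(2*(25*18)) = 22500 - (-4568921 + 450*(161 + 450))/(2*450) = 22500 - (-4568921 + 450*611)/(2*450) = 22500 - (-4568921 + 274950)/(2*450) = 22500 - (-4293971)/(2*450) = 22500 - 1*(-4293971/900) = 22500 + 4293971/900 = 24543971/900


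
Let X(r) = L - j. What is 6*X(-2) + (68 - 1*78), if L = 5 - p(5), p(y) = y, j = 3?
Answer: -28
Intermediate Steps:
L = 0 (L = 5 - 1*5 = 5 - 5 = 0)
X(r) = -3 (X(r) = 0 - 1*3 = 0 - 3 = -3)
6*X(-2) + (68 - 1*78) = 6*(-3) + (68 - 1*78) = -18 + (68 - 78) = -18 - 10 = -28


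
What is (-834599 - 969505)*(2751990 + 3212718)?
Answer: -10760953561632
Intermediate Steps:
(-834599 - 969505)*(2751990 + 3212718) = -1804104*5964708 = -10760953561632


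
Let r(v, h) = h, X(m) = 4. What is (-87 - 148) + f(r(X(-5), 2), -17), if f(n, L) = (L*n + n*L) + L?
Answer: -320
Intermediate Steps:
f(n, L) = L + 2*L*n (f(n, L) = (L*n + L*n) + L = 2*L*n + L = L + 2*L*n)
(-87 - 148) + f(r(X(-5), 2), -17) = (-87 - 148) - 17*(1 + 2*2) = -235 - 17*(1 + 4) = -235 - 17*5 = -235 - 85 = -320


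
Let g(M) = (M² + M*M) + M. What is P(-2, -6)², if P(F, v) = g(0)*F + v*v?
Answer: 1296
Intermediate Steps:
g(M) = M + 2*M² (g(M) = (M² + M²) + M = 2*M² + M = M + 2*M²)
P(F, v) = v² (P(F, v) = (0*(1 + 2*0))*F + v*v = (0*(1 + 0))*F + v² = (0*1)*F + v² = 0*F + v² = 0 + v² = v²)
P(-2, -6)² = ((-6)²)² = 36² = 1296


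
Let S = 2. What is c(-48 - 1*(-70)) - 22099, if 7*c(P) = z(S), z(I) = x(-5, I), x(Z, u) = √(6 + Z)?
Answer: -154692/7 ≈ -22099.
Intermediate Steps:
z(I) = 1 (z(I) = √(6 - 5) = √1 = 1)
c(P) = ⅐ (c(P) = (⅐)*1 = ⅐)
c(-48 - 1*(-70)) - 22099 = ⅐ - 22099 = -154692/7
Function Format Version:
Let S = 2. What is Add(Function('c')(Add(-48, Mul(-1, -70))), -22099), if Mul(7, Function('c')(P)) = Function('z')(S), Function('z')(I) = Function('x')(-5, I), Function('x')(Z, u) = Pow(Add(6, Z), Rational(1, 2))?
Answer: Rational(-154692, 7) ≈ -22099.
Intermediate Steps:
Function('z')(I) = 1 (Function('z')(I) = Pow(Add(6, -5), Rational(1, 2)) = Pow(1, Rational(1, 2)) = 1)
Function('c')(P) = Rational(1, 7) (Function('c')(P) = Mul(Rational(1, 7), 1) = Rational(1, 7))
Add(Function('c')(Add(-48, Mul(-1, -70))), -22099) = Add(Rational(1, 7), -22099) = Rational(-154692, 7)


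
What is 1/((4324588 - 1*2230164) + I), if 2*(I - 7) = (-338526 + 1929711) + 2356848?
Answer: 2/8136895 ≈ 2.4579e-7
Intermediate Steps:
I = 3948047/2 (I = 7 + ((-338526 + 1929711) + 2356848)/2 = 7 + (1591185 + 2356848)/2 = 7 + (1/2)*3948033 = 7 + 3948033/2 = 3948047/2 ≈ 1.9740e+6)
1/((4324588 - 1*2230164) + I) = 1/((4324588 - 1*2230164) + 3948047/2) = 1/((4324588 - 2230164) + 3948047/2) = 1/(2094424 + 3948047/2) = 1/(8136895/2) = 2/8136895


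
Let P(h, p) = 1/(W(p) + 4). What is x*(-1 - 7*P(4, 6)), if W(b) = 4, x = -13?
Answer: 195/8 ≈ 24.375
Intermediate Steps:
P(h, p) = ⅛ (P(h, p) = 1/(4 + 4) = 1/8 = ⅛)
x*(-1 - 7*P(4, 6)) = -13*(-1 - 7*⅛) = -13*(-1 - 7/8) = -13*(-15/8) = 195/8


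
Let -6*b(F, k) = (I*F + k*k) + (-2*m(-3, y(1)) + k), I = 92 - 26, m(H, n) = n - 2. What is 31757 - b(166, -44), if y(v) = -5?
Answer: 101702/3 ≈ 33901.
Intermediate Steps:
m(H, n) = -2 + n
I = 66
b(F, k) = -7/3 - 11*F - k/6 - k²/6 (b(F, k) = -((66*F + k*k) + (-2*(-2 - 5) + k))/6 = -((66*F + k²) + (-2*(-7) + k))/6 = -((k² + 66*F) + (14 + k))/6 = -(14 + k + k² + 66*F)/6 = -7/3 - 11*F - k/6 - k²/6)
31757 - b(166, -44) = 31757 - (-7/3 - 11*166 - ⅙*(-44) - ⅙*(-44)²) = 31757 - (-7/3 - 1826 + 22/3 - ⅙*1936) = 31757 - (-7/3 - 1826 + 22/3 - 968/3) = 31757 - 1*(-6431/3) = 31757 + 6431/3 = 101702/3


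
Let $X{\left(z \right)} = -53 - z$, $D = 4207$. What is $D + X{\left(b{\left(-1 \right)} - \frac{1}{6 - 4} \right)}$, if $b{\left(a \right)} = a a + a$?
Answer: $\frac{8309}{2} \approx 4154.5$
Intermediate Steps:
$b{\left(a \right)} = a + a^{2}$ ($b{\left(a \right)} = a^{2} + a = a + a^{2}$)
$D + X{\left(b{\left(-1 \right)} - \frac{1}{6 - 4} \right)} = 4207 - \left(53 - \frac{1}{6 - 4} - \left(1 - 1\right)\right) = 4207 - \left(53 + 0 - \frac{1}{2}\right) = 4207 - \left(53 - \frac{1}{2}\right) = 4207 - \frac{105}{2} = \frac{8309}{2}$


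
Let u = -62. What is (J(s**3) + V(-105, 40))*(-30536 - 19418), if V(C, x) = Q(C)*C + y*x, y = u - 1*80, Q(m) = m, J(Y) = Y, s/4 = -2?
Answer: -241427682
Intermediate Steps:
s = -8 (s = 4*(-2) = -8)
y = -142 (y = -62 - 1*80 = -62 - 80 = -142)
V(C, x) = C**2 - 142*x (V(C, x) = C*C - 142*x = C**2 - 142*x)
(J(s**3) + V(-105, 40))*(-30536 - 19418) = ((-8)**3 + ((-105)**2 - 142*40))*(-30536 - 19418) = (-512 + (11025 - 5680))*(-49954) = (-512 + 5345)*(-49954) = 4833*(-49954) = -241427682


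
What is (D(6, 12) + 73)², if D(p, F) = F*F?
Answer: 47089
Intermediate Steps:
D(p, F) = F²
(D(6, 12) + 73)² = (12² + 73)² = (144 + 73)² = 217² = 47089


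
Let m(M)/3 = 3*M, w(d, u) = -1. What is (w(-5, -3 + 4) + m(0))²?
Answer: 1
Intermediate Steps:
m(M) = 9*M (m(M) = 3*(3*M) = 9*M)
(w(-5, -3 + 4) + m(0))² = (-1 + 9*0)² = (-1 + 0)² = (-1)² = 1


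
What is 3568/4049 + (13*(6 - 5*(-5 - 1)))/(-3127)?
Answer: 9262204/12661223 ≈ 0.73154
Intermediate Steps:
3568/4049 + (13*(6 - 5*(-5 - 1)))/(-3127) = 3568*(1/4049) + (13*(6 - 5*(-6)))*(-1/3127) = 3568/4049 + (13*(6 + 30))*(-1/3127) = 3568/4049 + (13*36)*(-1/3127) = 3568/4049 + 468*(-1/3127) = 3568/4049 - 468/3127 = 9262204/12661223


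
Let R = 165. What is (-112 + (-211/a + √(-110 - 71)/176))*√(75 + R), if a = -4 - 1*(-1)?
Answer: √15*(-22000 + 3*I*√181)/132 ≈ -645.5 + 1.1842*I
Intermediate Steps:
a = -3 (a = -4 + 1 = -3)
(-112 + (-211/a + √(-110 - 71)/176))*√(75 + R) = (-112 + (-211/(-3) + √(-110 - 71)/176))*√(75 + 165) = (-112 + (-211*(-⅓) + √(-181)*(1/176)))*√240 = (-112 + (211/3 + (I*√181)*(1/176)))*(4*√15) = (-112 + (211/3 + I*√181/176))*(4*√15) = (-125/3 + I*√181/176)*(4*√15) = 4*√15*(-125/3 + I*√181/176)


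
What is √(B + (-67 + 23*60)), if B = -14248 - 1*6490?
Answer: 5*I*√777 ≈ 139.37*I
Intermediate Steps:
B = -20738 (B = -14248 - 6490 = -20738)
√(B + (-67 + 23*60)) = √(-20738 + (-67 + 23*60)) = √(-20738 + (-67 + 1380)) = √(-20738 + 1313) = √(-19425) = 5*I*√777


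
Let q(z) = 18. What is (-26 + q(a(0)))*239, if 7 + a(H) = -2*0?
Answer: -1912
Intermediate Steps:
a(H) = -7 (a(H) = -7 - 2*0 = -7 + 0 = -7)
(-26 + q(a(0)))*239 = (-26 + 18)*239 = -8*239 = -1912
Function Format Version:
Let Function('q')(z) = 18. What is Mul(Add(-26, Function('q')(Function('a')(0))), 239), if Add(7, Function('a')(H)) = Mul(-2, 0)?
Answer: -1912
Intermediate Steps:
Function('a')(H) = -7 (Function('a')(H) = Add(-7, Mul(-2, 0)) = Add(-7, 0) = -7)
Mul(Add(-26, Function('q')(Function('a')(0))), 239) = Mul(Add(-26, 18), 239) = Mul(-8, 239) = -1912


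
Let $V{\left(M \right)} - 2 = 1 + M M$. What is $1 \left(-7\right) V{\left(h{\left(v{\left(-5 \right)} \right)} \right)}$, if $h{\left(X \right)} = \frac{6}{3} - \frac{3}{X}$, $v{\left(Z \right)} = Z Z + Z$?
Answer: $- \frac{17983}{400} \approx -44.958$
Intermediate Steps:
$v{\left(Z \right)} = Z + Z^{2}$ ($v{\left(Z \right)} = Z^{2} + Z = Z + Z^{2}$)
$h{\left(X \right)} = 2 - \frac{3}{X}$ ($h{\left(X \right)} = 6 \cdot \frac{1}{3} - \frac{3}{X} = 2 - \frac{3}{X}$)
$V{\left(M \right)} = 3 + M^{2}$ ($V{\left(M \right)} = 2 + \left(1 + M M\right) = 2 + \left(1 + M^{2}\right) = 3 + M^{2}$)
$1 \left(-7\right) V{\left(h{\left(v{\left(-5 \right)} \right)} \right)} = 1 \left(-7\right) \left(3 + \left(2 - \frac{3}{\left(-5\right) \left(1 - 5\right)}\right)^{2}\right) = - 7 \left(3 + \left(2 - \frac{3}{\left(-5\right) \left(-4\right)}\right)^{2}\right) = - 7 \left(3 + \left(2 - \frac{3}{20}\right)^{2}\right) = - 7 \left(3 + \left(\frac{37}{20}\right)^{2}\right) = - 7 \left(3 + \frac{1369}{400}\right) = \left(-7\right) \frac{2569}{400} = - \frac{17983}{400}$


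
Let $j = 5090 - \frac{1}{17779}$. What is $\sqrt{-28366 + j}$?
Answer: $\frac{3 i \sqrt{817486331655}}{17779} \approx 152.56 i$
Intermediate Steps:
$j = \frac{90495109}{17779}$ ($j = 5090 - \frac{1}{17779} = \frac{90495109}{17779} \approx 5090.0$)
$\sqrt{-28366 + j} = \sqrt{-28366 + \frac{90495109}{17779}} = \sqrt{- \frac{413824005}{17779}} = \frac{3 i \sqrt{817486331655}}{17779}$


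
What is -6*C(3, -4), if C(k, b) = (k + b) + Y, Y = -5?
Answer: 36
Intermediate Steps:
C(k, b) = -5 + b + k (C(k, b) = (k + b) - 5 = (b + k) - 5 = -5 + b + k)
-6*C(3, -4) = -6*(-5 - 4 + 3) = -6*(-6) = 36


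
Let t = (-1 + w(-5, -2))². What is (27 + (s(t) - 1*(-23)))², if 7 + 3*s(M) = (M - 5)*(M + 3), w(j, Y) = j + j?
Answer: 211033729/9 ≈ 2.3448e+7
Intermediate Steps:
w(j, Y) = 2*j
t = 121 (t = (-1 + 2*(-5))² = (-1 - 10)² = (-11)² = 121)
s(M) = -7/3 + (-5 + M)*(3 + M)/3 (s(M) = -7/3 + ((M - 5)*(M + 3))/3 = -7/3 + ((-5 + M)*(3 + M))/3 = -7/3 + (-5 + M)*(3 + M)/3)
(27 + (s(t) - 1*(-23)))² = (27 + ((-22/3 - ⅔*121 + (⅓)*121²) - 1*(-23)))² = (27 + ((-22/3 - 242/3 + (⅓)*14641) + 23))² = (27 + ((-22/3 - 242/3 + 14641/3) + 23))² = (27 + (14377/3 + 23))² = (27 + 14446/3)² = (14527/3)² = 211033729/9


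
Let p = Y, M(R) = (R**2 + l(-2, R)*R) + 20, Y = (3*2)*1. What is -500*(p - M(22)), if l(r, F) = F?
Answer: 491000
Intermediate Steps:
Y = 6 (Y = 6*1 = 6)
M(R) = 20 + 2*R**2 (M(R) = (R**2 + R*R) + 20 = (R**2 + R**2) + 20 = 2*R**2 + 20 = 20 + 2*R**2)
p = 6
-500*(p - M(22)) = -500*(6 - (20 + 2*22**2)) = -500*(6 - (20 + 2*484)) = -500*(6 - (20 + 968)) = -500*(6 - 1*988) = -500*(6 - 988) = -500*(-982) = 491000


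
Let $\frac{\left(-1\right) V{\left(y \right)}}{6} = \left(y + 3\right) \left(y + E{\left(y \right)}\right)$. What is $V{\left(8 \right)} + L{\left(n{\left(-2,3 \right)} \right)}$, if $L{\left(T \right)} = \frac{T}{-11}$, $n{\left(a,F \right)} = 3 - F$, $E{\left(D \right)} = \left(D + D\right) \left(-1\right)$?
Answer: $528$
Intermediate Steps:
$E{\left(D \right)} = - 2 D$ ($E{\left(D \right)} = 2 D \left(-1\right) = - 2 D$)
$L{\left(T \right)} = - \frac{T}{11}$ ($L{\left(T \right)} = T \left(- \frac{1}{11}\right) = - \frac{T}{11}$)
$V{\left(y \right)} = 6 y \left(3 + y\right)$ ($V{\left(y \right)} = - 6 \left(y + 3\right) \left(y - 2 y\right) = - 6 \left(3 + y\right) \left(- y\right) = - 6 \left(- y \left(3 + y\right)\right) = 6 y \left(3 + y\right)$)
$V{\left(8 \right)} + L{\left(n{\left(-2,3 \right)} \right)} = 6 \cdot 8 \left(3 + 8\right) - \frac{3 - 3}{11} = 6 \cdot 8 \cdot 11 - \frac{3 - 3}{11} = 528 - 0 = 528 + 0 = 528$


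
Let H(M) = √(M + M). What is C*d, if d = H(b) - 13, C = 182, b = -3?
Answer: -2366 + 182*I*√6 ≈ -2366.0 + 445.81*I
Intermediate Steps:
H(M) = √2*√M (H(M) = √(2*M) = √2*√M)
d = -13 + I*√6 (d = √2*√(-3) - 13 = √2*(I*√3) - 13 = I*√6 - 13 = -13 + I*√6 ≈ -13.0 + 2.4495*I)
C*d = 182*(-13 + I*√6) = -2366 + 182*I*√6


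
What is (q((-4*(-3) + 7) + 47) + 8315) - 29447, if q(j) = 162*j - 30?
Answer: -10470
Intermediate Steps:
q(j) = -30 + 162*j
(q((-4*(-3) + 7) + 47) + 8315) - 29447 = ((-30 + 162*((-4*(-3) + 7) + 47)) + 8315) - 29447 = ((-30 + 162*((12 + 7) + 47)) + 8315) - 29447 = ((-30 + 162*(19 + 47)) + 8315) - 29447 = ((-30 + 162*66) + 8315) - 29447 = ((-30 + 10692) + 8315) - 29447 = (10662 + 8315) - 29447 = 18977 - 29447 = -10470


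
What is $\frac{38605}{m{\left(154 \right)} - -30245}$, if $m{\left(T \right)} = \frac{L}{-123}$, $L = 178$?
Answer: $\frac{4748415}{3719957} \approx 1.2765$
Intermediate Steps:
$m{\left(T \right)} = - \frac{178}{123}$ ($m{\left(T \right)} = \frac{178}{-123} = 178 \left(- \frac{1}{123}\right) = - \frac{178}{123}$)
$\frac{38605}{m{\left(154 \right)} - -30245} = \frac{38605}{- \frac{178}{123} - -30245} = \frac{38605}{- \frac{178}{123} + 30245} = \frac{38605}{\frac{3719957}{123}} = 38605 \cdot \frac{123}{3719957} = \frac{4748415}{3719957}$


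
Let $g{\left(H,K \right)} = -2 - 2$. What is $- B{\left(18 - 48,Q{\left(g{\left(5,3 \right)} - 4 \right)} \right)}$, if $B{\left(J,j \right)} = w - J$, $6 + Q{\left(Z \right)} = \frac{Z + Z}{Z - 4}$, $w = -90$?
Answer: $60$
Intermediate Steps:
$g{\left(H,K \right)} = -4$
$Q{\left(Z \right)} = -6 + \frac{2 Z}{-4 + Z}$ ($Q{\left(Z \right)} = -6 + \frac{Z + Z}{Z - 4} = -6 + \frac{2 Z}{-4 + Z}$)
$B{\left(J,j \right)} = -90 - J$
$- B{\left(18 - 48,Q{\left(g{\left(5,3 \right)} - 4 \right)} \right)} = - (-90 - \left(18 - 48\right)) = - (-90 - -30) = - (-90 + 30) = \left(-1\right) \left(-60\right) = 60$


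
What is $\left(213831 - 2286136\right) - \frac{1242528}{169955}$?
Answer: $- \frac{352199838803}{169955} \approx -2.0723 \cdot 10^{6}$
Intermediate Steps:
$\left(213831 - 2286136\right) - \frac{1242528}{169955} = -2072305 - \frac{1242528}{169955} = - \frac{352199838803}{169955}$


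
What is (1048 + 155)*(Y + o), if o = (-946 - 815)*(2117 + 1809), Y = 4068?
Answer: -8312270454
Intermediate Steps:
o = -6913686 (o = -1761*3926 = -6913686)
(1048 + 155)*(Y + o) = (1048 + 155)*(4068 - 6913686) = 1203*(-6909618) = -8312270454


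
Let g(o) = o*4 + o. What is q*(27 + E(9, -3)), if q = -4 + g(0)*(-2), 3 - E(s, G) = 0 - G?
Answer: -108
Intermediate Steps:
g(o) = 5*o (g(o) = 4*o + o = 5*o)
E(s, G) = 3 + G (E(s, G) = 3 - (0 - G) = 3 - (-1)*G = 3 + G)
q = -4 (q = -4 + (5*0)*(-2) = -4 + 0*(-2) = -4 + 0 = -4)
q*(27 + E(9, -3)) = -4*(27 + (3 - 3)) = -4*(27 + 0) = -4*27 = -108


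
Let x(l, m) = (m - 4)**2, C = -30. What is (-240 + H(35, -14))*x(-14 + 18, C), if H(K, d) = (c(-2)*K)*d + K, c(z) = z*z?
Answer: -2502740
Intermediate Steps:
c(z) = z**2
x(l, m) = (-4 + m)**2
H(K, d) = K + 4*K*d (H(K, d) = ((-2)**2*K)*d + K = (4*K)*d + K = 4*K*d + K = K + 4*K*d)
(-240 + H(35, -14))*x(-14 + 18, C) = (-240 + 35*(1 + 4*(-14)))*(-4 - 30)**2 = (-240 + 35*(1 - 56))*(-34)**2 = (-240 + 35*(-55))*1156 = (-240 - 1925)*1156 = -2165*1156 = -2502740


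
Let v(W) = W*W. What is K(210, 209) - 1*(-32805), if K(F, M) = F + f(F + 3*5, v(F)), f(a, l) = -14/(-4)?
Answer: 66037/2 ≈ 33019.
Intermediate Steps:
v(W) = W²
f(a, l) = 7/2 (f(a, l) = -14*(-¼) = 7/2)
K(F, M) = 7/2 + F (K(F, M) = F + 7/2 = 7/2 + F)
K(210, 209) - 1*(-32805) = (7/2 + 210) - 1*(-32805) = 427/2 + 32805 = 66037/2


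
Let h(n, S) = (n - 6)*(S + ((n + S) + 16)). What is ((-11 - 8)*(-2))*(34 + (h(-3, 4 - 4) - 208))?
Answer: -11058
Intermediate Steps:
h(n, S) = (-6 + n)*(16 + n + 2*S) (h(n, S) = (-6 + n)*(S + ((S + n) + 16)) = (-6 + n)*(S + (16 + S + n)) = (-6 + n)*(16 + n + 2*S))
((-11 - 8)*(-2))*(34 + (h(-3, 4 - 4) - 208)) = ((-11 - 8)*(-2))*(34 + ((-96 + (-3)² - 12*(4 - 4) + 10*(-3) + 2*(4 - 4)*(-3)) - 208)) = (-19*(-2))*(34 + ((-96 + 9 - 12*0 - 30 + 2*0*(-3)) - 208)) = 38*(34 + ((-96 + 9 + 0 - 30 + 0) - 208)) = 38*(34 + (-117 - 208)) = 38*(34 - 325) = 38*(-291) = -11058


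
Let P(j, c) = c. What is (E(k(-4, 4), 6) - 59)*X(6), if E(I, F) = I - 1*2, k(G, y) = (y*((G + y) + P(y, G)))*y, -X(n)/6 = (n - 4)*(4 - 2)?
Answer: 3000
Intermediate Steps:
X(n) = 48 - 12*n (X(n) = -6*(n - 4)*(4 - 2) = -6*(-4 + n)*2 = -6*(-8 + 2*n) = 48 - 12*n)
k(G, y) = y**2*(y + 2*G) (k(G, y) = (y*((G + y) + G))*y = (y*(y + 2*G))*y = y**2*(y + 2*G))
E(I, F) = -2 + I (E(I, F) = I - 2 = -2 + I)
(E(k(-4, 4), 6) - 59)*X(6) = ((-2 + 4**2*(4 + 2*(-4))) - 59)*(48 - 12*6) = ((-2 + 16*(4 - 8)) - 59)*(48 - 72) = ((-2 + 16*(-4)) - 59)*(-24) = ((-2 - 64) - 59)*(-24) = (-66 - 59)*(-24) = -125*(-24) = 3000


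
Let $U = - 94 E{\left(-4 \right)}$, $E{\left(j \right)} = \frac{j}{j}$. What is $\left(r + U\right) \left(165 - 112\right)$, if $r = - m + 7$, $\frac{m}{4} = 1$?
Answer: $-4823$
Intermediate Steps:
$m = 4$ ($m = 4 \cdot 1 = 4$)
$E{\left(j \right)} = 1$
$r = 3$ ($r = \left(-1\right) 4 + 7 = -4 + 7 = 3$)
$U = -94$ ($U = \left(-94\right) 1 = -94$)
$\left(r + U\right) \left(165 - 112\right) = \left(3 - 94\right) \left(165 - 112\right) = - 91 \left(165 - 112\right) = \left(-91\right) 53 = -4823$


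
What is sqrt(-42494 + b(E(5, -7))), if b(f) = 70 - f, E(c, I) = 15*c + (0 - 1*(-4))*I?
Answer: 33*I*sqrt(39) ≈ 206.08*I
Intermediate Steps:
E(c, I) = 4*I + 15*c (E(c, I) = 15*c + (0 + 4)*I = 15*c + 4*I = 4*I + 15*c)
sqrt(-42494 + b(E(5, -7))) = sqrt(-42494 + (70 - (4*(-7) + 15*5))) = sqrt(-42494 + (70 - (-28 + 75))) = sqrt(-42494 + (70 - 1*47)) = sqrt(-42494 + (70 - 47)) = sqrt(-42494 + 23) = sqrt(-42471) = 33*I*sqrt(39)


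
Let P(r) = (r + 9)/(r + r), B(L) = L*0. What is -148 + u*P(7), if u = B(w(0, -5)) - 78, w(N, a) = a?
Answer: -1660/7 ≈ -237.14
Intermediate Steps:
B(L) = 0
u = -78 (u = 0 - 78 = -78)
P(r) = (9 + r)/(2*r) (P(r) = (9 + r)/((2*r)) = (9 + r)*(1/(2*r)) = (9 + r)/(2*r))
-148 + u*P(7) = -148 - 39*(9 + 7)/7 = -148 - 39*16/7 = -148 - 78*8/7 = -148 - 624/7 = -1660/7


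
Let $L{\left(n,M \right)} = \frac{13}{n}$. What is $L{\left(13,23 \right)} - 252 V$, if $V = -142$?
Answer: $35785$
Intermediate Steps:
$L{\left(13,23 \right)} - 252 V = \frac{13}{13} - -35784 = 13 \cdot \frac{1}{13} + 35784 = 1 + 35784 = 35785$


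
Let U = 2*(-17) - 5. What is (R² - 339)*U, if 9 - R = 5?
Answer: 12597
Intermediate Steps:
R = 4 (R = 9 - 1*5 = 9 - 5 = 4)
U = -39 (U = -34 - 5 = -39)
(R² - 339)*U = (4² - 339)*(-39) = (16 - 339)*(-39) = -323*(-39) = 12597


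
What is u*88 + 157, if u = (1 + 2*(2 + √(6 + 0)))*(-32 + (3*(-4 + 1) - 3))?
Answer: -19203 - 7744*√6 ≈ -38172.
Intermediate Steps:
u = -220 - 88*√6 (u = (1 + 2*(2 + √6))*(-32 + (3*(-3) - 3)) = (1 + (4 + 2*√6))*(-32 + (-9 - 3)) = (5 + 2*√6)*(-32 - 12) = (5 + 2*√6)*(-44) = -220 - 88*√6 ≈ -435.56)
u*88 + 157 = (-220 - 88*√6)*88 + 157 = (-19360 - 7744*√6) + 157 = -19203 - 7744*√6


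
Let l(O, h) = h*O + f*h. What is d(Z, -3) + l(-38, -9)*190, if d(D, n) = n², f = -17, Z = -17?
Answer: 94059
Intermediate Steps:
l(O, h) = -17*h + O*h (l(O, h) = h*O - 17*h = O*h - 17*h = -17*h + O*h)
d(Z, -3) + l(-38, -9)*190 = (-3)² - 9*(-17 - 38)*190 = 9 - 9*(-55)*190 = 9 + 495*190 = 9 + 94050 = 94059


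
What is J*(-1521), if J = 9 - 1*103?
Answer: 142974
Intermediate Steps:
J = -94 (J = 9 - 103 = -94)
J*(-1521) = -94*(-1521) = 142974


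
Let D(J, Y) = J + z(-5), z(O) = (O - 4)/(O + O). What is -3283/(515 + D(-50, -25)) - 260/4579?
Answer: -151539910/21333561 ≈ -7.1034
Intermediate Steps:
z(O) = (-4 + O)/(2*O) (z(O) = (-4 + O)/((2*O)) = (-4 + O)*(1/(2*O)) = (-4 + O)/(2*O))
D(J, Y) = 9/10 + J (D(J, Y) = J + (½)*(-4 - 5)/(-5) = J + (½)*(-⅕)*(-9) = J + 9/10 = 9/10 + J)
-3283/(515 + D(-50, -25)) - 260/4579 = -3283/(515 + (9/10 - 50)) - 260/4579 = -3283/(515 - 491/10) - 260*1/4579 = -3283/4659/10 - 260/4579 = -3283*10/4659 - 260/4579 = -32830/4659 - 260/4579 = -151539910/21333561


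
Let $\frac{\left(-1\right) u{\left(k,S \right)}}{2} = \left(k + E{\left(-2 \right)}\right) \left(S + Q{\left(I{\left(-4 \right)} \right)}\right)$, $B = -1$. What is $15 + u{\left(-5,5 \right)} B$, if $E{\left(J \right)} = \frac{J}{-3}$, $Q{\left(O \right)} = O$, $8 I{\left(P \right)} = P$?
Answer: $-24$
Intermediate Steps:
$I{\left(P \right)} = \frac{P}{8}$
$E{\left(J \right)} = - \frac{J}{3}$ ($E{\left(J \right)} = J \left(- \frac{1}{3}\right) = - \frac{J}{3}$)
$u{\left(k,S \right)} = - 2 \left(- \frac{1}{2} + S\right) \left(\frac{2}{3} + k\right)$ ($u{\left(k,S \right)} = - 2 \left(k - - \frac{2}{3}\right) \left(S + \frac{1}{8} \left(-4\right)\right) = - 2 \left(k + \frac{2}{3}\right) \left(S - \frac{1}{2}\right) = - 2 \left(\frac{2}{3} + k\right) \left(- \frac{1}{2} + S\right) = - 2 \left(- \frac{1}{2} + S\right) \left(\frac{2}{3} + k\right)$)
$15 + u{\left(-5,5 \right)} B = 15 + \left(\frac{2}{3} - 5 - \frac{20}{3} - 10 \left(-5\right)\right) \left(-1\right) = 15 + \left(\frac{2}{3} - 5 - \frac{20}{3} + 50\right) \left(-1\right) = 15 + 39 \left(-1\right) = 15 - 39 = -24$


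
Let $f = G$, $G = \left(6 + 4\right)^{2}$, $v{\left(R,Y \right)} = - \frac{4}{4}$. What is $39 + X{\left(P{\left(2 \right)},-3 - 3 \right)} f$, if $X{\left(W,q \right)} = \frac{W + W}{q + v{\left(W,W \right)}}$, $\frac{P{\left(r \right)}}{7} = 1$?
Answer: $-161$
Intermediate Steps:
$P{\left(r \right)} = 7$ ($P{\left(r \right)} = 7 \cdot 1 = 7$)
$v{\left(R,Y \right)} = -1$ ($v{\left(R,Y \right)} = \left(-4\right) \frac{1}{4} = -1$)
$X{\left(W,q \right)} = \frac{2 W}{-1 + q}$ ($X{\left(W,q \right)} = \frac{W + W}{q - 1} = \frac{2 W}{-1 + q}$)
$G = 100$ ($G = 10^{2} = 100$)
$f = 100$
$39 + X{\left(P{\left(2 \right)},-3 - 3 \right)} f = 39 + 2 \cdot 7 \frac{1}{-1 - 6} \cdot 100 = 39 + 2 \cdot 7 \frac{1}{-7} \cdot 100 = 39 + 2 \cdot 7 \left(- \frac{1}{7}\right) 100 = 39 - 200 = -161$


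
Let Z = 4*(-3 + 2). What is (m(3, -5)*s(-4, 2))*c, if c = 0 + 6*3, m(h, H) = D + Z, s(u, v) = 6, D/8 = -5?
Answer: -4752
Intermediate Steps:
D = -40 (D = 8*(-5) = -40)
Z = -4 (Z = 4*(-1) = -4)
m(h, H) = -44 (m(h, H) = -40 - 4 = -44)
c = 18 (c = 0 + 18 = 18)
(m(3, -5)*s(-4, 2))*c = -44*6*18 = -264*18 = -4752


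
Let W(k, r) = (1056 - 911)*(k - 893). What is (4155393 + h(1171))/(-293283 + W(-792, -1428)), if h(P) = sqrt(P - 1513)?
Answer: -4155393/537608 - 3*I*sqrt(38)/537608 ≈ -7.7294 - 3.4399e-5*I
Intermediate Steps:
W(k, r) = -129485 + 145*k (W(k, r) = 145*(-893 + k) = -129485 + 145*k)
h(P) = sqrt(-1513 + P)
(4155393 + h(1171))/(-293283 + W(-792, -1428)) = (4155393 + sqrt(-1513 + 1171))/(-293283 + (-129485 + 145*(-792))) = (4155393 + sqrt(-342))/(-293283 + (-129485 - 114840)) = (4155393 + 3*I*sqrt(38))/(-293283 - 244325) = (4155393 + 3*I*sqrt(38))/(-537608) = (4155393 + 3*I*sqrt(38))*(-1/537608) = -4155393/537608 - 3*I*sqrt(38)/537608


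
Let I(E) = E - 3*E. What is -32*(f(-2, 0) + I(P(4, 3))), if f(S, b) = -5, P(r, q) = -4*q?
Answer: -608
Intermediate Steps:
I(E) = -2*E
-32*(f(-2, 0) + I(P(4, 3))) = -32*(-5 - (-8)*3) = -32*(-5 - 2*(-12)) = -32*(-5 + 24) = -32*19 = -608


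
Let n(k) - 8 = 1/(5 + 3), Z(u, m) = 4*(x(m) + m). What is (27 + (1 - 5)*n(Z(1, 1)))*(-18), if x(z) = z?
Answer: 99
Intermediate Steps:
Z(u, m) = 8*m (Z(u, m) = 4*(m + m) = 4*(2*m) = 8*m)
n(k) = 65/8 (n(k) = 8 + 1/(5 + 3) = 8 + 1/8 = 8 + ⅛ = 65/8)
(27 + (1 - 5)*n(Z(1, 1)))*(-18) = (27 + (1 - 5)*(65/8))*(-18) = (27 - 4*65/8)*(-18) = (27 - 65/2)*(-18) = -11/2*(-18) = 99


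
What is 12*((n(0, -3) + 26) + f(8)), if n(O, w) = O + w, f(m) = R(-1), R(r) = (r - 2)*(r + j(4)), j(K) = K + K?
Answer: 24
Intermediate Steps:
j(K) = 2*K
R(r) = (-2 + r)*(8 + r) (R(r) = (r - 2)*(r + 2*4) = (-2 + r)*(r + 8) = (-2 + r)*(8 + r))
f(m) = -21 (f(m) = -16 + (-1)² + 6*(-1) = -16 + 1 - 6 = -21)
12*((n(0, -3) + 26) + f(8)) = 12*(((0 - 3) + 26) - 21) = 12*((-3 + 26) - 21) = 12*(23 - 21) = 12*2 = 24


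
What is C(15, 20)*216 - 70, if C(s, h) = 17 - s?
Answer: 362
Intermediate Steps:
C(15, 20)*216 - 70 = (17 - 1*15)*216 - 70 = (17 - 15)*216 - 70 = 2*216 - 70 = 432 - 70 = 362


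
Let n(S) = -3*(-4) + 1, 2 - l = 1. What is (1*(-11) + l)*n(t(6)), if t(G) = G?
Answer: -130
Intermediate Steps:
l = 1 (l = 2 - 1*1 = 2 - 1 = 1)
n(S) = 13 (n(S) = 12 + 1 = 13)
(1*(-11) + l)*n(t(6)) = (1*(-11) + 1)*13 = (-11 + 1)*13 = -10*13 = -130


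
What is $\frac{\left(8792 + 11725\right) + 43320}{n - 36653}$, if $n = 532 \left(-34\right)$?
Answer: $- \frac{21279}{18247} \approx -1.1662$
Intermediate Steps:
$n = -18088$
$\frac{\left(8792 + 11725\right) + 43320}{n - 36653} = \frac{\left(8792 + 11725\right) + 43320}{-18088 - 36653} = \frac{20517 + 43320}{-54741} = 63837 \left(- \frac{1}{54741}\right) = - \frac{21279}{18247}$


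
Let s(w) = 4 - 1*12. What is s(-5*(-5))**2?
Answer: 64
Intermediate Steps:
s(w) = -8 (s(w) = 4 - 12 = -8)
s(-5*(-5))**2 = (-8)**2 = 64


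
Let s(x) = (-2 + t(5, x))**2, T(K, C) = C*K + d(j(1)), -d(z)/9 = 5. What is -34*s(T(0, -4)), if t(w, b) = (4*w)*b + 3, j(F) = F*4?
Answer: -27478834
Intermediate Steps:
j(F) = 4*F
d(z) = -45 (d(z) = -9*5 = -45)
t(w, b) = 3 + 4*b*w (t(w, b) = 4*b*w + 3 = 3 + 4*b*w)
T(K, C) = -45 + C*K (T(K, C) = C*K - 45 = -45 + C*K)
s(x) = (1 + 20*x)**2 (s(x) = (-2 + (3 + 4*x*5))**2 = (-2 + (3 + 20*x))**2 = (1 + 20*x)**2)
-34*s(T(0, -4)) = -34*(1 + 20*(-45 - 4*0))**2 = -34*(1 + 20*(-45 + 0))**2 = -34*(1 + 20*(-45))**2 = -34*(1 - 900)**2 = -34*(-899)**2 = -34*808201 = -27478834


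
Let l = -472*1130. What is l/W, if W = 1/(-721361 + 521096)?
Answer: 106813340400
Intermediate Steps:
W = -1/200265 (W = 1/(-200265) = -1/200265 ≈ -4.9934e-6)
l = -533360
l/W = -533360/(-1/200265) = -533360*(-200265) = 106813340400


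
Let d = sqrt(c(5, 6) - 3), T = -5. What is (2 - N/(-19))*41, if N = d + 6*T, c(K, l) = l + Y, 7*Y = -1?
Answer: 328/19 + 82*sqrt(35)/133 ≈ 20.911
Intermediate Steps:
Y = -1/7 (Y = (1/7)*(-1) = -1/7 ≈ -0.14286)
c(K, l) = -1/7 + l (c(K, l) = l - 1/7 = -1/7 + l)
d = 2*sqrt(35)/7 (d = sqrt((-1/7 + 6) - 3) = sqrt(41/7 - 3) = sqrt(20/7) = 2*sqrt(35)/7 ≈ 1.6903)
N = -30 + 2*sqrt(35)/7 (N = 2*sqrt(35)/7 + 6*(-5) = 2*sqrt(35)/7 - 30 = -30 + 2*sqrt(35)/7 ≈ -28.310)
(2 - N/(-19))*41 = (2 - (-30 + 2*sqrt(35)/7)/(-19))*41 = (2 - (-30 + 2*sqrt(35)/7)*(-1)/19)*41 = (2 - (30/19 - 2*sqrt(35)/133))*41 = (2 + (-30/19 + 2*sqrt(35)/133))*41 = (8/19 + 2*sqrt(35)/133)*41 = 328/19 + 82*sqrt(35)/133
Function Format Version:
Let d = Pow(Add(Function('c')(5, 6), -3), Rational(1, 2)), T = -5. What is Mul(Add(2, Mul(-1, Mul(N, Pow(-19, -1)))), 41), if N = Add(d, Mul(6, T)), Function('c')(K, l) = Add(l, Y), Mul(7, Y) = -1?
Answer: Add(Rational(328, 19), Mul(Rational(82, 133), Pow(35, Rational(1, 2)))) ≈ 20.911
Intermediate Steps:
Y = Rational(-1, 7) (Y = Mul(Rational(1, 7), -1) = Rational(-1, 7) ≈ -0.14286)
Function('c')(K, l) = Add(Rational(-1, 7), l) (Function('c')(K, l) = Add(l, Rational(-1, 7)) = Add(Rational(-1, 7), l))
d = Mul(Rational(2, 7), Pow(35, Rational(1, 2))) (d = Pow(Add(Add(Rational(-1, 7), 6), -3), Rational(1, 2)) = Pow(Add(Rational(41, 7), -3), Rational(1, 2)) = Pow(Rational(20, 7), Rational(1, 2)) = Mul(Rational(2, 7), Pow(35, Rational(1, 2))) ≈ 1.6903)
N = Add(-30, Mul(Rational(2, 7), Pow(35, Rational(1, 2)))) (N = Add(Mul(Rational(2, 7), Pow(35, Rational(1, 2))), Mul(6, -5)) = Add(Mul(Rational(2, 7), Pow(35, Rational(1, 2))), -30) = Add(-30, Mul(Rational(2, 7), Pow(35, Rational(1, 2)))) ≈ -28.310)
Mul(Add(2, Mul(-1, Mul(N, Pow(-19, -1)))), 41) = Mul(Add(2, Mul(-1, Mul(Add(-30, Mul(Rational(2, 7), Pow(35, Rational(1, 2)))), Pow(-19, -1)))), 41) = Mul(Add(2, Mul(-1, Mul(Add(-30, Mul(Rational(2, 7), Pow(35, Rational(1, 2)))), Rational(-1, 19)))), 41) = Mul(Add(2, Mul(-1, Add(Rational(30, 19), Mul(Rational(-2, 133), Pow(35, Rational(1, 2)))))), 41) = Mul(Add(2, Add(Rational(-30, 19), Mul(Rational(2, 133), Pow(35, Rational(1, 2))))), 41) = Mul(Add(Rational(8, 19), Mul(Rational(2, 133), Pow(35, Rational(1, 2)))), 41) = Add(Rational(328, 19), Mul(Rational(82, 133), Pow(35, Rational(1, 2))))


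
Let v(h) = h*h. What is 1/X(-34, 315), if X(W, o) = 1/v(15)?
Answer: 225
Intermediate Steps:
v(h) = h²
X(W, o) = 1/225 (X(W, o) = 1/(15²) = 1/225)
1/X(-34, 315) = 1/(1/225) = 225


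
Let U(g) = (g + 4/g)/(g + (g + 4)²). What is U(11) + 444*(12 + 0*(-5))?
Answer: 13831613/2596 ≈ 5328.0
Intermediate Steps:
U(g) = (g + 4/g)/(g + (4 + g)²)
U(11) + 444*(12 + 0*(-5)) = (4 + 11²)/(11*(11 + (4 + 11)²)) + 444*(12 + 0*(-5)) = (4 + 121)/(11*(11 + 15²)) + 444*(12 + 0) = (1/11)*125/(11 + 225) + 444*12 = (1/11)*125/236 + 5328 = (1/11)*(1/236)*125 + 5328 = 125/2596 + 5328 = 13831613/2596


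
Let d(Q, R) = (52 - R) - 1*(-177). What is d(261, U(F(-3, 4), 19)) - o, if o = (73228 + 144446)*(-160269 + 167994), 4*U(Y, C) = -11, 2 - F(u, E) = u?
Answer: -6726125673/4 ≈ -1.6815e+9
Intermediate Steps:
F(u, E) = 2 - u
U(Y, C) = -11/4 (U(Y, C) = (¼)*(-11) = -11/4)
d(Q, R) = 229 - R (d(Q, R) = (52 - R) + 177 = 229 - R)
o = 1681531650 (o = 217674*7725 = 1681531650)
d(261, U(F(-3, 4), 19)) - o = (229 - 1*(-11/4)) - 1*1681531650 = (229 + 11/4) - 1681531650 = 927/4 - 1681531650 = -6726125673/4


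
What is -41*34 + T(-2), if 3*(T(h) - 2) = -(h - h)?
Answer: -1392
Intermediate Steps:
T(h) = 2 (T(h) = 2 + (-(h - h))/3 = 2 + (-1*0)/3 = 2 + (⅓)*0 = 2 + 0 = 2)
-41*34 + T(-2) = -41*34 + 2 = -1394 + 2 = -1392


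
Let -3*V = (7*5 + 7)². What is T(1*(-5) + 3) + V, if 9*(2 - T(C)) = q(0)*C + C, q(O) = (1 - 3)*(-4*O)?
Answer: -5272/9 ≈ -585.78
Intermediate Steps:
q(O) = 8*O (q(O) = -(-8)*O = 8*O)
V = -588 (V = -(7*5 + 7)²/3 = -(35 + 7)²/3 = -⅓*42² = -⅓*1764 = -588)
T(C) = 2 - C/9 (T(C) = 2 - ((8*0)*C + C)/9 = 2 - (0*C + C)/9 = 2 - (0 + C)/9 = 2 - C/9)
T(1*(-5) + 3) + V = (2 - (1*(-5) + 3)/9) - 588 = (2 - (-5 + 3)/9) - 588 = (2 - ⅑*(-2)) - 588 = (2 + 2/9) - 588 = 20/9 - 588 = -5272/9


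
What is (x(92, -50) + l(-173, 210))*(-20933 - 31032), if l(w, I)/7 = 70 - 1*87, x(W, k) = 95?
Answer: 1247160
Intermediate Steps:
l(w, I) = -119 (l(w, I) = 7*(70 - 1*87) = 7*(70 - 87) = 7*(-17) = -119)
(x(92, -50) + l(-173, 210))*(-20933 - 31032) = (95 - 119)*(-20933 - 31032) = -24*(-51965) = 1247160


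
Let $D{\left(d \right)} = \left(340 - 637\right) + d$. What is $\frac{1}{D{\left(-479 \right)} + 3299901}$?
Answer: $\frac{1}{3299125} \approx 3.0311 \cdot 10^{-7}$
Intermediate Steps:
$D{\left(d \right)} = -297 + d$
$\frac{1}{D{\left(-479 \right)} + 3299901} = \frac{1}{\left(-297 - 479\right) + 3299901} = \frac{1}{-776 + 3299901} = \frac{1}{3299125}$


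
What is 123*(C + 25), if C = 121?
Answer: 17958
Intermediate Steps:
123*(C + 25) = 123*(121 + 25) = 123*146 = 17958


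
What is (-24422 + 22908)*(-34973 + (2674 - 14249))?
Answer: 70473672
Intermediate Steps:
(-24422 + 22908)*(-34973 + (2674 - 14249)) = -1514*(-34973 - 11575) = -1514*(-46548) = 70473672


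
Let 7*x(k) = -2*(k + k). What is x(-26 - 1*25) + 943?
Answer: 6805/7 ≈ 972.14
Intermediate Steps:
x(k) = -4*k/7 (x(k) = (-2*(k + k))/7 = (-4*k)/7 = -4*k/7)
x(-26 - 1*25) + 943 = -4*(-26 - 1*25)/7 + 943 = -4*(-26 - 25)/7 + 943 = -4/7*(-51) + 943 = 204/7 + 943 = 6805/7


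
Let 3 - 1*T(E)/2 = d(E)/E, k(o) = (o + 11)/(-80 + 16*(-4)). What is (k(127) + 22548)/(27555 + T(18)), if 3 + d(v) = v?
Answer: 541129/661424 ≈ 0.81813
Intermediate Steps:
d(v) = -3 + v
k(o) = -11/144 - o/144 (k(o) = (11 + o)/(-80 - 64) = (11 + o)/(-144) = (11 + o)*(-1/144) = -11/144 - o/144)
T(E) = 6 - 2*(-3 + E)/E
(k(127) + 22548)/(27555 + T(18)) = ((-11/144 - 1/144*127) + 22548)/(27555 + (4 + 6/18)) = ((-11/144 - 127/144) + 22548)/(27555 + (4 + 6*(1/18))) = (-23/24 + 22548)/(27555 + (4 + ⅓)) = 541129/(24*(27555 + 13/3)) = 541129/(24*(82678/3)) = (541129/24)*(3/82678) = 541129/661424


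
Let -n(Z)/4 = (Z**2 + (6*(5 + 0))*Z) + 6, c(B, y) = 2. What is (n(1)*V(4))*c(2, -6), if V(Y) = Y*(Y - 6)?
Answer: 2368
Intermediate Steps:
n(Z) = -24 - 120*Z - 4*Z**2 (n(Z) = -4*((Z**2 + (6*(5 + 0))*Z) + 6) = -4*((Z**2 + (6*5)*Z) + 6) = -4*((Z**2 + 30*Z) + 6) = -4*(6 + Z**2 + 30*Z) = -24 - 120*Z - 4*Z**2)
V(Y) = Y*(-6 + Y)
(n(1)*V(4))*c(2, -6) = ((-24 - 120*1 - 4*1**2)*(4*(-6 + 4)))*2 = ((-24 - 120 - 4*1)*(4*(-2)))*2 = ((-24 - 120 - 4)*(-8))*2 = -148*(-8)*2 = 1184*2 = 2368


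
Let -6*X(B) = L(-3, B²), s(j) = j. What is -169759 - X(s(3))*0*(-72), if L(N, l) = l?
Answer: -169759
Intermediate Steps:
X(B) = -B²/6
-169759 - X(s(3))*0*(-72) = -169759 - -⅙*3²*0*(-72) = -169759 - -⅙*9*0*(-72) = -169759 - (-3/2*0)*(-72) = -169759 - 0*(-72) = -169759 - 1*0 = -169759 + 0 = -169759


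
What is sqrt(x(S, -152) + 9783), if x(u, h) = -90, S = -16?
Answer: 3*sqrt(1077) ≈ 98.453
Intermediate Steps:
sqrt(x(S, -152) + 9783) = sqrt(-90 + 9783) = sqrt(9693) = 3*sqrt(1077)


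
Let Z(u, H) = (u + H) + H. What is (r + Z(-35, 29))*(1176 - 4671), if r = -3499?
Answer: 12148620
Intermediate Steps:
Z(u, H) = u + 2*H (Z(u, H) = (H + u) + H = u + 2*H)
(r + Z(-35, 29))*(1176 - 4671) = (-3499 + (-35 + 2*29))*(1176 - 4671) = (-3499 + (-35 + 58))*(-3495) = (-3499 + 23)*(-3495) = -3476*(-3495) = 12148620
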